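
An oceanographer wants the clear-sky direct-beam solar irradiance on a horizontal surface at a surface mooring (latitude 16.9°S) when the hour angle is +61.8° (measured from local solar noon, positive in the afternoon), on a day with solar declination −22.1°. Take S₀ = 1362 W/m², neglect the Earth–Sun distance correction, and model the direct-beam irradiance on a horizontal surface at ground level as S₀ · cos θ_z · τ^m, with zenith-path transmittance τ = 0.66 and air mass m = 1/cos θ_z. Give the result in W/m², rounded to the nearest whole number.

328 W/m²

With φ = -16.9°, δ = -22.1°, H = 61.80°: sin φ sin δ = 0.1094, cos φ cos δ cos H = 0.4189, so cos θ_z = 0.5283.
Air mass m = 1/cos θ_z = 1/0.5283 = 1.893; τ^m = 0.66^1.893 = 0.4554.
Surface direct beam = 1362 × 0.5283 × 0.4554 = 327.68 W/m².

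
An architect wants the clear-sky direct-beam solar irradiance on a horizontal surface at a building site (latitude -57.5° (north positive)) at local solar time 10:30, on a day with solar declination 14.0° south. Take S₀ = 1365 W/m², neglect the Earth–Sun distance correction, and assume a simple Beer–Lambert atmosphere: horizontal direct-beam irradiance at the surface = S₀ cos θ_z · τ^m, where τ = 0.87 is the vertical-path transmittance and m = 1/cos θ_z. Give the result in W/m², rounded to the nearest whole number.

764 W/m²

Hour angle H = 15° × (10.5 − 12) = -22.50°.
With φ = -57.5°, δ = -14.0°, H = -22.50°: sin φ sin δ = 0.2040, cos φ cos δ cos H = 0.4817, so cos θ_z = 0.6857.
Air mass m = 1/cos θ_z = 1/0.6857 = 1.458; τ^m = 0.87^1.458 = 0.8162.
Surface direct beam = 1365 × 0.6857 × 0.8162 = 763.95 W/m².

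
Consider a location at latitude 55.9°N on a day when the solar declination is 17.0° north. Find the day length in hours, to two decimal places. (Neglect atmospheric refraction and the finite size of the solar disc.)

15.58 hours

−tan φ tan δ = −(1.4770)(0.3057) = -0.4515; H_s = arccos(-0.4515) = 116.84°.
Day length = 2 H_s / 15° h⁻¹ = 233.68° / 15 = 15.579 h.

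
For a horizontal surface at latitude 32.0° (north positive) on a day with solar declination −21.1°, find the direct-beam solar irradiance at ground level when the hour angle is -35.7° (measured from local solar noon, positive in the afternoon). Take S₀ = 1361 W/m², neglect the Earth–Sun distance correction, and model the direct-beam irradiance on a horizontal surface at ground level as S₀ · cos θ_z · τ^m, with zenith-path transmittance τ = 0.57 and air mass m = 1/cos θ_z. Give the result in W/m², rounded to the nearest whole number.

cos θ_z = sin φ sin δ + cos φ cos δ cos H = (0.5299)(-0.3600) + (0.8480)(0.9330)(0.8121) = 0.4518.
Air mass m = 1/cos θ_z = 1/0.4518 = 2.213; τ^m = 0.57^2.213 = 0.2882.
Surface direct beam = 1361 × 0.4518 × 0.2882 = 177.21 W/m².

177 W/m²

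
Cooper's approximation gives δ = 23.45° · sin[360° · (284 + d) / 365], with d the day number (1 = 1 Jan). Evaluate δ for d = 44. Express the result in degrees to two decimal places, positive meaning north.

360 × (284 + 44) / 365 = 323.507°; sin(323.507°) = -0.5947.
δ = 23.45 × -0.5947 = -13.946° ≈ -13.95°.

-13.95°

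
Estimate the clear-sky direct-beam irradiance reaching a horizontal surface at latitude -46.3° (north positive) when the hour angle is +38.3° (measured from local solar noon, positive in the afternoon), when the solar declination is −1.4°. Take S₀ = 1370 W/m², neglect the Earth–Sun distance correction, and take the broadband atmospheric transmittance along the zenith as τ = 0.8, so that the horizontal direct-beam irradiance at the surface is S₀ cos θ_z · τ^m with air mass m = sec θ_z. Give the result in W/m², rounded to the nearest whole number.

515 W/m²

cos θ_z = sin φ sin δ + cos φ cos δ cos H = (-0.7230)(-0.0244) + (0.6909)(0.9997)(0.7848) = 0.5597.
Air mass m = 1/cos θ_z = 1/0.5597 = 1.787; τ^m = 0.8^1.787 = 0.6712.
Surface direct beam = 1370 × 0.5597 × 0.6712 = 514.67 W/m².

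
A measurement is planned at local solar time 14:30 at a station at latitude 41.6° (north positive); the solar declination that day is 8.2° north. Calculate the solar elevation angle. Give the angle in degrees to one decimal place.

43.0°

Hour angle H = 15° × (14.5 − 12) = 37.50°.
cos θ_z = sin φ sin δ + cos φ cos δ cos H = (0.6639)(0.1426) + (0.7478)(0.9898)(0.7934) = 0.6819.
θ_z = arccos(0.6819) = 47.01°, so the elevation is 90° − 47.01° = 42.99°.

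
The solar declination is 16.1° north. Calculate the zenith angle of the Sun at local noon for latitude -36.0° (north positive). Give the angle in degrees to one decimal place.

52.1°

At local solar noon the hour angle is zero, so the zenith angle is |φ − δ| = |-36.0° − (16.1°)| = 52.1°.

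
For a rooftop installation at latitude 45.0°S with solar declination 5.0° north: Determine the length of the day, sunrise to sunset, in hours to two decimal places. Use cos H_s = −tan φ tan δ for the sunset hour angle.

11.33 hours

−tan φ tan δ = −(-1.0000)(0.0875) = 0.0875; H_s = arccos(0.0875) = 84.98°.
Day length = 2 H_s / 15° h⁻¹ = 169.96° / 15 = 11.331 h.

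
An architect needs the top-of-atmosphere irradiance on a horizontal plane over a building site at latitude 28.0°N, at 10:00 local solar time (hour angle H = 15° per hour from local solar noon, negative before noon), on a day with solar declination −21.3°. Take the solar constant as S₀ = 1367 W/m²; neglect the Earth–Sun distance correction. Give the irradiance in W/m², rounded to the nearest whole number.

Hour angle H = 15° × (10 − 12) = -30.00°.
With φ = 28.0°, δ = -21.3°, H = -30.00°: sin φ sin δ = -0.1705, cos φ cos δ cos H = 0.7124, so cos θ_z = 0.5419.
Top-of-atmosphere irradiance = S₀ cos θ_z = 1367 × 0.5419 = 740.78 W/m².

741 W/m²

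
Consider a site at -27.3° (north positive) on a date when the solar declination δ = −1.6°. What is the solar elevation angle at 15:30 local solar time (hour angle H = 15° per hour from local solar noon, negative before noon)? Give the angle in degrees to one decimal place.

Hour angle H = 15° × (15.5 − 12) = 52.50°.
cos θ_z = sin(-27.3°) sin(-1.6°) + cos(-27.3°) cos(-1.6°) cos(52.50°) = 0.0128 + 0.5407 = 0.5535.
θ_z = arccos(0.5535) = 56.39°, so the elevation is 90° − 56.39° = 33.61°.

33.6°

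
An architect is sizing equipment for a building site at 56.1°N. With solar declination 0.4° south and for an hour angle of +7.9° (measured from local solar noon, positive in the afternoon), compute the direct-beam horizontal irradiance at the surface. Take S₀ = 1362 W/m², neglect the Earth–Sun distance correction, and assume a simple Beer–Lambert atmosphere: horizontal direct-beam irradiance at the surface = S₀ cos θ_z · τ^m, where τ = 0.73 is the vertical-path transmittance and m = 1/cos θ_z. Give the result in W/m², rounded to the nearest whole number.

419 W/m²

cos θ_z = sin φ sin δ + cos φ cos δ cos H = (0.8300)(-0.0070) + (0.5577)(1.0000)(0.9905) = 0.5466.
Air mass m = 1/cos θ_z = 1/0.5466 = 1.829; τ^m = 0.73^1.829 = 0.5624.
Surface direct beam = 1362 × 0.5466 × 0.5624 = 418.69 W/m².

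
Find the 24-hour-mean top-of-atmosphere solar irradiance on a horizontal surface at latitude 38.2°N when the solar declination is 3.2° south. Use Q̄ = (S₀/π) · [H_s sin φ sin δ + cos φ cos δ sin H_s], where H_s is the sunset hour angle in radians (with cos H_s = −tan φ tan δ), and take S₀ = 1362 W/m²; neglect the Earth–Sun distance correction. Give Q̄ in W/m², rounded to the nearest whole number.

The sunset hour angle satisfies cos H_s = −tan φ tan δ = 0.0440, giving H_s = 87.48°. In radians, H_s = 1.5268.
H_s sin φ sin δ = 1.5268 × 0.6184 × -0.0558 = -0.0527.
cos φ cos δ sin H_s = 0.7859 × 0.9984 × 0.9990 = 0.7839.
Q̄ = (1362/π) × (-0.0527 + 0.7839) = 433.54 × 0.7312 = 317.00 W/m².

317 W/m²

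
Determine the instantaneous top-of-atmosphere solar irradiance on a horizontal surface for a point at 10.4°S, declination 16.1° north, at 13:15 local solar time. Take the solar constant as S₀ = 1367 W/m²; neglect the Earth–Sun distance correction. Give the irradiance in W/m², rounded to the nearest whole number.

1155 W/m²

Hour angle H = 15° × (13.25 − 12) = 18.75°.
cos θ_z = sin(-10.4°) sin(16.1°) + cos(-10.4°) cos(16.1°) cos(18.75°) = -0.0501 + 0.8948 = 0.8447.
Top-of-atmosphere irradiance = S₀ cos θ_z = 1367 × 0.8447 = 1154.70 W/m².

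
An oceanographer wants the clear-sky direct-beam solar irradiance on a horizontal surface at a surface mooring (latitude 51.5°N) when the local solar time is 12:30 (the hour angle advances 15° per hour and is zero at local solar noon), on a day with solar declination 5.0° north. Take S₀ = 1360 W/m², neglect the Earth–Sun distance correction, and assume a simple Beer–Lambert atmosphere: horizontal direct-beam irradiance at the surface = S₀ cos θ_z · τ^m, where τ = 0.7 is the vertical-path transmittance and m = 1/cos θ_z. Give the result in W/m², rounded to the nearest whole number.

551 W/m²

Hour angle H = 15° × (12.5 − 12) = 7.50°.
cos θ_z = sin(51.5°) sin(5.0°) + cos(51.5°) cos(5.0°) cos(7.50°) = 0.0682 + 0.6148 = 0.6830.
Air mass m = 1/cos θ_z = 1/0.6830 = 1.464; τ^m = 0.7^1.464 = 0.5932.
Surface direct beam = 1360 × 0.6830 × 0.5932 = 551.01 W/m².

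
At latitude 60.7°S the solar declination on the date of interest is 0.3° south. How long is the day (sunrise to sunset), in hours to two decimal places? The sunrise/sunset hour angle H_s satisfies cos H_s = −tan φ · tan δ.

12.07 hours

cos H_s = −tan(-60.7°) · tan(-0.3°) = -0.0093, so H_s = arccos(-0.0093) = 90.53°.
Day length = 2 H_s / 15° h⁻¹ = 181.06° / 15 = 12.071 h.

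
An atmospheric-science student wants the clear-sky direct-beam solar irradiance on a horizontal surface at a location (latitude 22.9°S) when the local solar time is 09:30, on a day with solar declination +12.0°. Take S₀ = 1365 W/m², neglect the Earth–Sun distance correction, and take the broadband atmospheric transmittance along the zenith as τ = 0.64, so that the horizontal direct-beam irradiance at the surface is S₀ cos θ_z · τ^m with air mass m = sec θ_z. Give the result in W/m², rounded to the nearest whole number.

Hour angle H = 15° × (9.5 − 12) = -37.50°.
cos θ_z = sin φ sin δ + cos φ cos δ cos H = (-0.3891)(0.2079) + (0.9212)(0.9781)(0.7934) = 0.6340.
Air mass m = 1/cos θ_z = 1/0.6340 = 1.577; τ^m = 0.64^1.577 = 0.4947.
Surface direct beam = 1365 × 0.6340 × 0.4947 = 428.12 W/m².

428 W/m²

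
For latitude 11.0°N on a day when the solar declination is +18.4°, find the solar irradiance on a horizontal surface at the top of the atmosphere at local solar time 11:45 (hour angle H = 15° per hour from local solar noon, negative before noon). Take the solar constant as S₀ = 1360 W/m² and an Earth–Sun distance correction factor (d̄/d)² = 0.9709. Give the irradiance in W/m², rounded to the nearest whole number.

1307 W/m²

Hour angle H = 15° × (11.75 − 12) = -3.75°.
With φ = 11.0°, δ = 18.4°, H = -3.75°: sin φ sin δ = 0.0602, cos φ cos δ cos H = 0.9294, so cos θ_z = 0.9896.
Top-of-atmosphere irradiance = S₀ (d̄/d)² cos θ_z = 1360 × 0.9709 × 0.9896 = 1306.69 W/m².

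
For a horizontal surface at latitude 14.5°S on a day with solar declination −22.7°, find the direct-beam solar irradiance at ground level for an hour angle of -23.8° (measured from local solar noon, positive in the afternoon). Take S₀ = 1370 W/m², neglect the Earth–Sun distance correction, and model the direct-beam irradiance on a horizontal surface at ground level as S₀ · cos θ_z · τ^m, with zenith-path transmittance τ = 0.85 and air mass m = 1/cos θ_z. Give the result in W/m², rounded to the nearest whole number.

1048 W/m²

cos θ_z = sin(-14.5°) sin(-22.7°) + cos(-14.5°) cos(-22.7°) cos(-23.80°) = 0.0966 + 0.8172 = 0.9138.
Air mass m = 1/cos θ_z = 1/0.9138 = 1.094; τ^m = 0.85^1.094 = 0.8371.
Surface direct beam = 1370 × 0.9138 × 0.8371 = 1047.97 W/m².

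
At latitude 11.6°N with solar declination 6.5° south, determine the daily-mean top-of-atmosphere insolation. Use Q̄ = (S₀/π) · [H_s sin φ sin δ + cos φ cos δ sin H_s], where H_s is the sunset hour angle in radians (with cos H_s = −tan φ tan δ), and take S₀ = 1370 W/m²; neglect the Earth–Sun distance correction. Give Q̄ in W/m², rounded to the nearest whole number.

409 W/m²

The sunset hour angle satisfies cos H_s = −tan φ tan δ = 0.0234, giving H_s = 88.66°. In radians, H_s = 1.5474.
H_s sin φ sin δ = 1.5474 × 0.2011 × -0.1132 = -0.0352.
cos φ cos δ sin H_s = 0.9796 × 0.9936 × 0.9997 = 0.9730.
Q̄ = (1370/π) × (-0.0352 + 0.9730) = 436.08 × 0.9378 = 408.96 W/m².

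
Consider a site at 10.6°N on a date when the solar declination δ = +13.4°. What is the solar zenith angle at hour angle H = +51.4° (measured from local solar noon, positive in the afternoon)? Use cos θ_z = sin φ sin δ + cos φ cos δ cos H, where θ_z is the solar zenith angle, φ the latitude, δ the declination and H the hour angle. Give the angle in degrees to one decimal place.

50.3°

cos θ_z = sin φ sin δ + cos φ cos δ cos H = (0.1840)(0.2317) + (0.9829)(0.9728)(0.6239) = 0.6392.
θ_z = arccos(0.6392) = 50.27°.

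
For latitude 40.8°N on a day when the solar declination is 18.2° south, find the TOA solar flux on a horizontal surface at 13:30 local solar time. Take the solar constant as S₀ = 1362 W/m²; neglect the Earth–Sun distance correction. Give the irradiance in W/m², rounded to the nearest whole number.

627 W/m²

Hour angle H = 15° × (13.5 − 12) = 22.50°.
cos θ_z = sin φ sin δ + cos φ cos δ cos H = (0.6534)(-0.3123) + (0.7570)(0.9500)(0.9239) = 0.4604.
Top-of-atmosphere irradiance = S₀ cos θ_z = 1362 × 0.4604 = 627.06 W/m².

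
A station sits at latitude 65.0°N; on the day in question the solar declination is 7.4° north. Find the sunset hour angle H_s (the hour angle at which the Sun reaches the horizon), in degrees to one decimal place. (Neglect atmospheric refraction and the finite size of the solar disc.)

106.2°

cos H_s = −tan(65.0°) · tan(7.4°) = -0.2785, so H_s = arccos(-0.2785) = 106.17°.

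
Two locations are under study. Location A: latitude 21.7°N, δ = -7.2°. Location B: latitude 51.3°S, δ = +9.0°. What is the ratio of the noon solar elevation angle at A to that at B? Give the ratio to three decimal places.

2.057

A: 90° − |21.7 − (-7.2)| = 61.10°.
B: 90° − |-51.3 − (9.0)| = 29.70°.
Ratio A/B = 61.1000 / 29.7000 = 2.0572.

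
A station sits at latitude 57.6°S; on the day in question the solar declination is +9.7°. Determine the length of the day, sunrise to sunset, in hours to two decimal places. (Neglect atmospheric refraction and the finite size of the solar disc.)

9.92 hours

−tan φ tan δ = −(-1.5757)(0.1709) = 0.2693; H_s = arccos(0.2693) = 74.38°.
Day length = 2 H_s / 15° h⁻¹ = 148.76° / 15 = 9.917 h.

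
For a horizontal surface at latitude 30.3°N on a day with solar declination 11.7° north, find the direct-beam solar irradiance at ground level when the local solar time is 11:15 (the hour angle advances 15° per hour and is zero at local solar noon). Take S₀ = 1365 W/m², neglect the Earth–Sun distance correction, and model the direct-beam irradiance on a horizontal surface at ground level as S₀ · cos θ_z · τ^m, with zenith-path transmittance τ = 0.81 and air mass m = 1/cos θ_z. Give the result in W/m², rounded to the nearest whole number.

Hour angle H = 15° × (11.25 − 12) = -11.25°.
cos θ_z = sin φ sin δ + cos φ cos δ cos H = (0.5045)(0.2028) + (0.8634)(0.9792)(0.9808) = 0.9315.
Air mass m = 1/cos θ_z = 1/0.9315 = 1.074; τ^m = 0.81^1.074 = 0.7975.
Surface direct beam = 1365 × 0.9315 × 0.7975 = 1014.02 W/m².

1014 W/m²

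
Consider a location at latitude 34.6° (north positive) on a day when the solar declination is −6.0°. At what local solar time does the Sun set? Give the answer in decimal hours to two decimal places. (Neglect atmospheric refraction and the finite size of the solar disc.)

−tan φ tan δ = −(0.6899)(-0.1051) = 0.0725; H_s = arccos(0.0725) = 85.84°.
Sunset is at 12 + H_s/15 = 12 + 5.723 = 17.723 h local solar time.

17.72 h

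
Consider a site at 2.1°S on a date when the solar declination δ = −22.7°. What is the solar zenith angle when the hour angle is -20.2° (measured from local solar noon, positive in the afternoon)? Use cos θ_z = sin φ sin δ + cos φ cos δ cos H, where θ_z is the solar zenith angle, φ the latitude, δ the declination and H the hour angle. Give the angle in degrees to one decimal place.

28.4°

cos θ_z = sin(-2.1°) sin(-22.7°) + cos(-2.1°) cos(-22.7°) cos(-20.20°) = 0.0141 + 0.8652 = 0.8793.
θ_z = arccos(0.8793) = 28.44°.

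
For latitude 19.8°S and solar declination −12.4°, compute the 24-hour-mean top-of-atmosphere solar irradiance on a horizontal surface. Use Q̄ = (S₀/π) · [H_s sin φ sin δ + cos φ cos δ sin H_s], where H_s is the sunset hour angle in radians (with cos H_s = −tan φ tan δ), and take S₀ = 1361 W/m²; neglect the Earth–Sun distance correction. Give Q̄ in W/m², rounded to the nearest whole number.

−tan φ tan δ = −(-0.3600)(-0.2199) = -0.0792; H_s = arccos(-0.0792) = 94.54°. In radians, H_s = 1.6500.
H_s sin φ sin δ = 1.6500 × -0.3387 × -0.2147 = 0.1200.
cos φ cos δ sin H_s = 0.9409 × 0.9767 × 0.9969 = 0.9161.
Q̄ = (1361/π) × (0.1200 + 0.9161) = 433.22 × 1.0361 = 448.86 W/m².

449 W/m²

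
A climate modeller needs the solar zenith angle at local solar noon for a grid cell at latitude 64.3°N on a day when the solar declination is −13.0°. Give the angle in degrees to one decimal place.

At local solar noon the hour angle is zero, so the zenith angle is |φ − δ| = |64.3° − (-13.0°)| = 77.3°.

77.3°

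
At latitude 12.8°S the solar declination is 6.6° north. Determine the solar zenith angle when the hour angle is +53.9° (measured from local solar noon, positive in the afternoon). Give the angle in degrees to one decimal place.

cos θ_z = sin(-12.8°) sin(6.6°) + cos(-12.8°) cos(6.6°) cos(53.90°) = -0.0255 + 0.5707 = 0.5452.
θ_z = arccos(0.5452) = 56.96°.

57.0°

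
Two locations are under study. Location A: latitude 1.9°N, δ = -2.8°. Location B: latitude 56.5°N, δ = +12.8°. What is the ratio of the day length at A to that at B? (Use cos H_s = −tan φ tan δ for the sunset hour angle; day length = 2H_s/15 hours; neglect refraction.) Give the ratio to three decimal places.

A: H_s = arccos(−tan 1.9° · tan -2.8°) = 89.91°, so 2H_s/15 = 11.9880 h.
B: H_s = arccos(−tan 56.5° · tan 12.8°) = 110.08°, so 2H_s/15 = 14.6773 h.
Ratio A/B = 11.9880 / 14.6773 = 0.8168.

0.817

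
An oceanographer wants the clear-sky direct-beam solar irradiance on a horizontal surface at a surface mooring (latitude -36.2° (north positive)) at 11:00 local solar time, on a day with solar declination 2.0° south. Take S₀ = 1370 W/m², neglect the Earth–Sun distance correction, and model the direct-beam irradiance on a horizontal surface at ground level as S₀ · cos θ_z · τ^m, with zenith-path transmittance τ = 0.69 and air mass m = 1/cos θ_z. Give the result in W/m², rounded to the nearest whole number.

689 W/m²

Hour angle H = 15° × (11 − 12) = -15.00°.
cos θ_z = sin φ sin δ + cos φ cos δ cos H = (-0.5906)(-0.0349) + (0.8070)(0.9994)(0.9659) = 0.7996.
Air mass m = 1/cos θ_z = 1/0.7996 = 1.251; τ^m = 0.69^1.251 = 0.6286.
Surface direct beam = 1370 × 0.7996 × 0.6286 = 688.60 W/m².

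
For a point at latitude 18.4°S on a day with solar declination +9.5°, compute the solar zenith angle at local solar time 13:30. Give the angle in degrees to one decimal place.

35.7°

Hour angle H = 15° × (13.5 − 12) = 22.50°.
cos θ_z = sin(-18.4°) sin(9.5°) + cos(-18.4°) cos(9.5°) cos(22.50°) = -0.0521 + 0.8646 = 0.8125.
θ_z = arccos(0.8125) = 35.66°.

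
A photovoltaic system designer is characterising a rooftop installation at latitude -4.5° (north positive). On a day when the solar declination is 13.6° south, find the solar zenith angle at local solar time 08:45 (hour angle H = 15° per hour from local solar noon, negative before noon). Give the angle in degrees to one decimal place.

Hour angle H = 15° × (8.75 − 12) = -48.75°.
With φ = -4.5°, δ = -13.6°, H = -48.75°: sin φ sin δ = 0.0184, cos φ cos δ cos H = 0.6389, so cos θ_z = 0.6573.
θ_z = arccos(0.6573) = 48.91°.

48.9°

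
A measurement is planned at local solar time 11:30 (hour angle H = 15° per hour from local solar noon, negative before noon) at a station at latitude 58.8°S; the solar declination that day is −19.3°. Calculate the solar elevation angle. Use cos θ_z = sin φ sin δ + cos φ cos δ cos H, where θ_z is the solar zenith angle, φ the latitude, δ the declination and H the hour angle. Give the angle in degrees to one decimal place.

Hour angle H = 15° × (11.5 − 12) = -7.50°.
cos θ_z = sin φ sin δ + cos φ cos δ cos H = (-0.8554)(-0.3305) + (0.5180)(0.9438)(0.9914) = 0.7674.
θ_z = arccos(0.7674) = 39.88°, so the elevation is 90° − 39.88° = 50.12°.

50.1°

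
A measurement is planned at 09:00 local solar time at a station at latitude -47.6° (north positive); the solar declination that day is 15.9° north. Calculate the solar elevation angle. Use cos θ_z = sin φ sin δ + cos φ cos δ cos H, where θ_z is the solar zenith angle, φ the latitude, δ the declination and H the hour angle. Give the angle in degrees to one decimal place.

Hour angle H = 15° × (9 − 12) = -45.00°.
cos θ_z = sin φ sin δ + cos φ cos δ cos H = (-0.7385)(0.2740) + (0.6743)(0.9617)(0.7071) = 0.2562.
θ_z = arccos(0.2562) = 75.16°, so the elevation is 90° − 75.16° = 14.84°.

14.8°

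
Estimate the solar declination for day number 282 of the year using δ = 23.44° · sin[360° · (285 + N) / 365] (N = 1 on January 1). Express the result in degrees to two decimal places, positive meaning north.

-7.72°

360 × (285 + 282) / 365 = 559.233°; sin(559.233°) = -0.3294.
δ = 23.44 × -0.3294 = -7.721° ≈ -7.72°.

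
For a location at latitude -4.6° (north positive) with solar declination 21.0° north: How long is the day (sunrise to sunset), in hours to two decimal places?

−tan φ tan δ = −(-0.0805)(0.3839) = 0.0309; H_s = arccos(0.0309) = 88.23°.
Day length = 2 H_s / 15° h⁻¹ = 176.46° / 15 = 11.764 h.

11.76 hours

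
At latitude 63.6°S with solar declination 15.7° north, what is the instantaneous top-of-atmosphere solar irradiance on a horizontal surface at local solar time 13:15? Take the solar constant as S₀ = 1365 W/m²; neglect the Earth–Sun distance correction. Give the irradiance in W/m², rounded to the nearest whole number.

Hour angle H = 15° × (13.25 − 12) = 18.75°.
cos θ_z = sin(-63.6°) sin(15.7°) + cos(-63.6°) cos(15.7°) cos(18.75°) = -0.2424 + 0.4053 = 0.1629.
Top-of-atmosphere irradiance = S₀ cos θ_z = 1365 × 0.1629 = 222.36 W/m².

222 W/m²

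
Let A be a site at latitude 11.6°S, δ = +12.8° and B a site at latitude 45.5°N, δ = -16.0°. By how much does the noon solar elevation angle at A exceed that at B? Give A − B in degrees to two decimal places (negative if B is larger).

A: 90° − |-11.6 − (12.8)| = 65.60°.
B: 90° − |45.5 − (-16.0)| = 28.50°.
A − B = 65.60 − 28.50 = 37.10°.

+37.10°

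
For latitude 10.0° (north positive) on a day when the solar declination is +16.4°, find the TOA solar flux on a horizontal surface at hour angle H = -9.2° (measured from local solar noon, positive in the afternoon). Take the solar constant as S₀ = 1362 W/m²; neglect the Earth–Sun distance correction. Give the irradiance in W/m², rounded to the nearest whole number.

cos θ_z = sin φ sin δ + cos φ cos δ cos H = (0.1736)(0.2823) + (0.9848)(0.9593)(0.9871) = 0.9815.
Top-of-atmosphere irradiance = S₀ cos θ_z = 1362 × 0.9815 = 1336.80 W/m².

1337 W/m²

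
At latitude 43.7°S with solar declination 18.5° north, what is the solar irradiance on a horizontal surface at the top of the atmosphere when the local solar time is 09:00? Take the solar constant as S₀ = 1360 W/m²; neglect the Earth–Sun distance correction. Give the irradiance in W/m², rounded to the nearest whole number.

Hour angle H = 15° × (9 − 12) = -45.00°.
cos θ_z = sin(-43.7°) sin(18.5°) + cos(-43.7°) cos(18.5°) cos(-45.00°) = -0.2192 + 0.4848 = 0.2656.
Top-of-atmosphere irradiance = S₀ cos θ_z = 1360 × 0.2656 = 361.22 W/m².

361 W/m²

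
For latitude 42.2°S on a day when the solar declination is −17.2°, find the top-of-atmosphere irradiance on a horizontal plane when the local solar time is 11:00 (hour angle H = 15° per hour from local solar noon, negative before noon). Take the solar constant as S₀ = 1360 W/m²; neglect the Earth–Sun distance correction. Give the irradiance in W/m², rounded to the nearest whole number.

1200 W/m²

Hour angle H = 15° × (11 − 12) = -15.00°.
cos θ_z = sin φ sin δ + cos φ cos δ cos H = (-0.6717)(-0.2957) + (0.7408)(0.9553)(0.9659) = 0.8822.
Top-of-atmosphere irradiance = S₀ cos θ_z = 1360 × 0.8822 = 1199.79 W/m².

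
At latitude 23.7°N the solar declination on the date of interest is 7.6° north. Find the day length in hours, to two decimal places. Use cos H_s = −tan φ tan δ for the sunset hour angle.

12.45 hours

−tan φ tan δ = −(0.4390)(0.1334) = -0.0586; H_s = arccos(-0.0586) = 93.36°.
Day length = 2 H_s / 15° h⁻¹ = 186.72° / 15 = 12.448 h.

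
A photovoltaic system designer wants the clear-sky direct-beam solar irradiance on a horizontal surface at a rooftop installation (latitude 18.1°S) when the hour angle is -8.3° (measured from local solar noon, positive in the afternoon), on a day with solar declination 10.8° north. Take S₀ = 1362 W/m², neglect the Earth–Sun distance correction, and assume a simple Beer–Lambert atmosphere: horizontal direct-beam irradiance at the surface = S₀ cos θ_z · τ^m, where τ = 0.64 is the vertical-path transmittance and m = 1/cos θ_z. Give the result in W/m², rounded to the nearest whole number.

With φ = -18.1°, δ = 10.8°, H = -8.30°: sin φ sin δ = -0.0582, cos φ cos δ cos H = 0.9239, so cos θ_z = 0.8657.
Air mass m = 1/cos θ_z = 1/0.8657 = 1.155; τ^m = 0.64^1.155 = 0.5972.
Surface direct beam = 1362 × 0.8657 × 0.5972 = 704.15 W/m².

704 W/m²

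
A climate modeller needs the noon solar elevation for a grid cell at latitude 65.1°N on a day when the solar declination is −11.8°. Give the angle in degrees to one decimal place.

13.1°

At local solar noon the hour angle is zero, so the elevation is 90° − |φ − δ| = 90° − |65.1° − (-11.8°)| = 90° − 76.9° = 13.1°.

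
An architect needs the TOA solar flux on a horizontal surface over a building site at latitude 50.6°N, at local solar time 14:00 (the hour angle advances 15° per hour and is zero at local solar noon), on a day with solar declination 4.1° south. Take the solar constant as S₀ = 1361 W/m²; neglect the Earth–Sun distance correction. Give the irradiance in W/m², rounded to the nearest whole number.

Hour angle H = 15° × (14 − 12) = 30.00°.
With φ = 50.6°, δ = -4.1°, H = 30.00°: sin φ sin δ = -0.0552, cos φ cos δ cos H = 0.5483, so cos θ_z = 0.4931.
Top-of-atmosphere irradiance = S₀ cos θ_z = 1361 × 0.4931 = 671.11 W/m².

671 W/m²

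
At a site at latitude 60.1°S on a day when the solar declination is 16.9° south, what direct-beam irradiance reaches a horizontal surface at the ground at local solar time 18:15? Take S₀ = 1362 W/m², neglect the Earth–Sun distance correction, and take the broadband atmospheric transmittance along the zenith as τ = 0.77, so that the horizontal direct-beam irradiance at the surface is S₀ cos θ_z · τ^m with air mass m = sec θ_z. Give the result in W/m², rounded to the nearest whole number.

92 W/m²

Hour angle H = 15° × (18.25 − 12) = 93.75°.
With φ = -60.1°, δ = -16.9°, H = 93.75°: sin φ sin δ = 0.2520, cos φ cos δ cos H = -0.0312, so cos θ_z = 0.2208.
Air mass m = 1/cos θ_z = 1/0.2208 = 4.529; τ^m = 0.77^4.529 = 0.3061.
Surface direct beam = 1362 × 0.2208 × 0.3061 = 92.05 W/m².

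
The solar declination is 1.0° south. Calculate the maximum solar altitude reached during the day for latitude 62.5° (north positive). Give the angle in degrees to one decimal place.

At local solar noon the hour angle is zero, so the elevation is 90° − |φ − δ| = 90° − |62.5° − (-1.0°)| = 90° − 63.5° = 26.5°.

26.5°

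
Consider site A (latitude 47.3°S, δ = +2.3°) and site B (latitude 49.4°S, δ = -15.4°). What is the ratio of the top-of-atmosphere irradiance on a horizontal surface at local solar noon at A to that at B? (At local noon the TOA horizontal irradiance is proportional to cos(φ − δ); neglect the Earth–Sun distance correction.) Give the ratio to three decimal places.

0.782

A: cos θ_z = cos(-47.3° − (2.3°)) = 0.6481.
B: cos θ_z = cos(-49.4° − (-15.4°)) = 0.8290.
Ratio A/B = 0.6481 / 0.8290 = 0.7818.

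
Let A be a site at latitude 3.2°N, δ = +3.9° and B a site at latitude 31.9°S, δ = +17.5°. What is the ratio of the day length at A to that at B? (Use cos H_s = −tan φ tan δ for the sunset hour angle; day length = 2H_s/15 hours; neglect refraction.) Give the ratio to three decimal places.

1.147

A: H_s = arccos(−tan 3.2° · tan 3.9°) = 90.22°, so 2H_s/15 = 12.0293 h.
B: H_s = arccos(−tan -31.9° · tan 17.5°) = 78.68°, so 2H_s/15 = 10.4907 h.
Ratio A/B = 12.0293 / 10.4907 = 1.1467.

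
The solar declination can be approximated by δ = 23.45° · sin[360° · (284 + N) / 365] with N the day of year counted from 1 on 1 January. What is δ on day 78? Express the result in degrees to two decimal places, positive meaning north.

-1.21°

360 × (284 + 78) / 365 = 357.041°; sin(357.041°) = -0.0516.
δ = 23.45 × -0.0516 = -1.210° ≈ -1.21°.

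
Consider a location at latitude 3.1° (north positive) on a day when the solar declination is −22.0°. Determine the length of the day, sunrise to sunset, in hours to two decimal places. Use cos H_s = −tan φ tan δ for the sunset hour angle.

11.83 hours

−tan φ tan δ = −(0.0542)(-0.4040) = 0.0219; H_s = arccos(0.0219) = 88.75°.
Day length = 2 H_s / 15° h⁻¹ = 177.50° / 15 = 11.833 h.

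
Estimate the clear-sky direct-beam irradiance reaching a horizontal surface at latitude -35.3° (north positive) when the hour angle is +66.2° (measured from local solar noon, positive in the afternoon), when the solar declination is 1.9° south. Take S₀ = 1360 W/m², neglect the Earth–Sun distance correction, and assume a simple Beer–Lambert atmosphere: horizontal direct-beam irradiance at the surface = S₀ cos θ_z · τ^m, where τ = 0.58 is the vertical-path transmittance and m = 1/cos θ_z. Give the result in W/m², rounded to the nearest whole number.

cos θ_z = sin φ sin δ + cos φ cos δ cos H = (-0.5779)(-0.0332) + (0.8161)(0.9995)(0.4035) = 0.3483.
Air mass m = 1/cos θ_z = 1/0.3483 = 2.871; τ^m = 0.58^2.871 = 0.2093.
Surface direct beam = 1360 × 0.3483 × 0.2093 = 99.14 W/m².

99 W/m²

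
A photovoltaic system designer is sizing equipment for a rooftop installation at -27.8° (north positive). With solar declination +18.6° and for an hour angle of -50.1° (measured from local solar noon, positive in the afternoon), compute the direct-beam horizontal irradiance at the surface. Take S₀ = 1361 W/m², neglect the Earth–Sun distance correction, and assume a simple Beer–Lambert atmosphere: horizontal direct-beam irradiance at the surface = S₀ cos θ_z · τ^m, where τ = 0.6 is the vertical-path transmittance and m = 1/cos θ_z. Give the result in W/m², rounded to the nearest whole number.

cos θ_z = sin φ sin δ + cos φ cos δ cos H = (-0.4664)(0.3190) + (0.8846)(0.9478)(0.6414) = 0.3890.
Air mass m = 1/cos θ_z = 1/0.3890 = 2.571; τ^m = 0.6^2.571 = 0.2689.
Surface direct beam = 1361 × 0.3890 × 0.2689 = 142.36 W/m².

142 W/m²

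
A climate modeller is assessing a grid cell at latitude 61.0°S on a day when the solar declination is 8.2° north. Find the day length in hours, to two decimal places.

9.99 hours

The sunset hour angle satisfies cos H_s = −tan φ tan δ = 0.2600, giving H_s = 74.93°.
Day length = 2 H_s / 15° h⁻¹ = 149.86° / 15 = 9.991 h.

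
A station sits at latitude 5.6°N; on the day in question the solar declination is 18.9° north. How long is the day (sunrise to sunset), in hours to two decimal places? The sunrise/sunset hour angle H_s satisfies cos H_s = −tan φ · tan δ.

The sunset hour angle satisfies cos H_s = −tan φ tan δ = -0.0336, giving H_s = 91.93°.
Day length = 2 H_s / 15° h⁻¹ = 183.86° / 15 = 12.257 h.

12.26 hours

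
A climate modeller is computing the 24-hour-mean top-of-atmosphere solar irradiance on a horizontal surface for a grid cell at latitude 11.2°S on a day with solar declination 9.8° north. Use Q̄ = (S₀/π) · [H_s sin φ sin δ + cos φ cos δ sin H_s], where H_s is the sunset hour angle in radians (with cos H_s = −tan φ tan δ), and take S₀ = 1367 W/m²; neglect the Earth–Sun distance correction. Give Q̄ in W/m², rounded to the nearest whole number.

398 W/m²

The sunset hour angle satisfies cos H_s = −tan φ tan δ = 0.0342, giving H_s = 88.04°. In radians, H_s = 1.5366.
H_s sin φ sin δ = 1.5366 × -0.1942 × 0.1702 = -0.0508.
cos φ cos δ sin H_s = 0.9810 × 0.9854 × 0.9994 = 0.9661.
Q̄ = (1367/π) × (-0.0508 + 0.9661) = 435.13 × 0.9153 = 398.27 W/m².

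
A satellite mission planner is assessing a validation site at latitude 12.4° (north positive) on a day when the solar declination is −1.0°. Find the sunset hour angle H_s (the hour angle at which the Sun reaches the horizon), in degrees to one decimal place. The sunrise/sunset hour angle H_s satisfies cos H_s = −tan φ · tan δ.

−tan φ tan δ = −(0.2199)(-0.0175) = 0.0038; H_s = arccos(0.0038) = 89.78°.

89.8°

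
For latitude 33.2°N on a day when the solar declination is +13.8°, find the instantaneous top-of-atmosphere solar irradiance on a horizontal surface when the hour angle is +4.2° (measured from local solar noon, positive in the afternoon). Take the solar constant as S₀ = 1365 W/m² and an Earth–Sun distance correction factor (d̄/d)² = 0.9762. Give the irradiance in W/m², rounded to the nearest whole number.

cos θ_z = sin(33.2°) sin(13.8°) + cos(33.2°) cos(13.8°) cos(4.20°) = 0.1306 + 0.8104 = 0.9410.
Top-of-atmosphere irradiance = S₀ (d̄/d)² cos θ_z = 1365 × 0.9762 × 0.9410 = 1253.89 W/m².

1254 W/m²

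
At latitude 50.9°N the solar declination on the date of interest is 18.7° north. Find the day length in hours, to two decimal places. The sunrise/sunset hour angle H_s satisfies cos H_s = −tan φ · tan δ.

−tan φ tan δ = −(1.2305)(0.3385) = -0.4165; H_s = arccos(-0.4165) = 114.61°.
Day length = 2 H_s / 15° h⁻¹ = 229.22° / 15 = 15.281 h.

15.28 hours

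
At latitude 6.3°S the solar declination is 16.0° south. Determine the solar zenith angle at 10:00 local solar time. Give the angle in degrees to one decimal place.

Hour angle H = 15° × (10 − 12) = -30.00°.
cos θ_z = sin φ sin δ + cos φ cos δ cos H = (-0.1097)(-0.2756) + (0.9940)(0.9613)(0.8660) = 0.8577.
θ_z = arccos(0.8577) = 30.94°.

30.9°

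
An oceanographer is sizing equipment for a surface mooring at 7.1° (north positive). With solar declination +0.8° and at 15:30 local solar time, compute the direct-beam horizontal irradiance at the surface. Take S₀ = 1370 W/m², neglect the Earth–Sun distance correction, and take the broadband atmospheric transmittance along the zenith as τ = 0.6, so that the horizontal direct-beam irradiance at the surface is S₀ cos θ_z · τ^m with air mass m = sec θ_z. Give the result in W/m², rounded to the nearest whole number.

Hour angle H = 15° × (15.5 − 12) = 52.50°.
With φ = 7.1°, δ = 0.8°, H = 52.50°: sin φ sin δ = 0.0017, cos φ cos δ cos H = 0.6040, so cos θ_z = 0.6057.
Air mass m = 1/cos θ_z = 1/0.6057 = 1.651; τ^m = 0.6^1.651 = 0.4303.
Surface direct beam = 1370 × 0.6057 × 0.4303 = 357.07 W/m².

357 W/m²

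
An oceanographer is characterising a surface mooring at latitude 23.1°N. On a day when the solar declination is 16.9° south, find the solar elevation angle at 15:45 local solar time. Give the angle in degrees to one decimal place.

Hour angle H = 15° × (15.75 − 12) = 56.25°.
cos θ_z = sin(23.1°) sin(-16.9°) + cos(23.1°) cos(-16.9°) cos(56.25°) = -0.1141 + 0.4890 = 0.3749.
θ_z = arccos(0.3749) = 67.98°, so the elevation is 90° − 67.98° = 22.02°.

22.0°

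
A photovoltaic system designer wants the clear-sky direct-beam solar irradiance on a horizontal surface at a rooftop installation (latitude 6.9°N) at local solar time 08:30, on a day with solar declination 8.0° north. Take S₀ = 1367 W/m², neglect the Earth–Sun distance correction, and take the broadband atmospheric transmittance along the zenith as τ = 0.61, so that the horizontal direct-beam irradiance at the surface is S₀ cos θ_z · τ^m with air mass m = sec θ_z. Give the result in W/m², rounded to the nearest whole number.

377 W/m²

Hour angle H = 15° × (8.5 − 12) = -52.50°.
With φ = 6.9°, δ = 8.0°, H = -52.50°: sin φ sin δ = 0.0167, cos φ cos δ cos H = 0.5985, so cos θ_z = 0.6152.
Air mass m = 1/cos θ_z = 1/0.6152 = 1.625; τ^m = 0.61^1.625 = 0.4479.
Surface direct beam = 1367 × 0.6152 × 0.4479 = 376.67 W/m².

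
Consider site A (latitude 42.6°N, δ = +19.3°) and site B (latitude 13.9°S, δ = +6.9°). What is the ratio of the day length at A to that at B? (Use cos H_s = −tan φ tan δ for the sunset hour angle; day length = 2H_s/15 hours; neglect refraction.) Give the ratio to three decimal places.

1.232

A: H_s = arccos(−tan 42.6° · tan 19.3°) = 108.79°, so 2H_s/15 = 14.5053 h.
B: H_s = arccos(−tan -13.9° · tan 6.9°) = 88.28°, so 2H_s/15 = 11.7707 h.
Ratio A/B = 14.5053 / 11.7707 = 1.2323.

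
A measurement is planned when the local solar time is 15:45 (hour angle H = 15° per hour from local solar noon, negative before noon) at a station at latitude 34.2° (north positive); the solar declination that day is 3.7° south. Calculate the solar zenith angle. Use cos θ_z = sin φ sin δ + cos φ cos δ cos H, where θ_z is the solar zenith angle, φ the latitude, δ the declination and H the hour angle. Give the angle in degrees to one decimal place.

65.0°

Hour angle H = 15° × (15.75 − 12) = 56.25°.
With φ = 34.2°, δ = -3.7°, H = 56.25°: sin φ sin δ = -0.0363, cos φ cos δ cos H = 0.4585, so cos θ_z = 0.4222.
θ_z = arccos(0.4222) = 65.03°.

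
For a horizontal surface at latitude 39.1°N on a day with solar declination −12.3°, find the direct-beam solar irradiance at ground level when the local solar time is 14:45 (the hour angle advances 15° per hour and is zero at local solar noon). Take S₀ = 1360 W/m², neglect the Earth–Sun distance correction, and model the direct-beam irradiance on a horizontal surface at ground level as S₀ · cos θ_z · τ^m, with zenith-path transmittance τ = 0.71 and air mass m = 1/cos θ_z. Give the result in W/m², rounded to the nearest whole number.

Hour angle H = 15° × (14.75 − 12) = 41.25°.
cos θ_z = sin φ sin δ + cos φ cos δ cos H = (0.6307)(-0.2130) + (0.7760)(0.9770)(0.7518) = 0.4356.
Air mass m = 1/cos θ_z = 1/0.4356 = 2.296; τ^m = 0.71^2.296 = 0.4555.
Surface direct beam = 1360 × 0.4356 × 0.4555 = 269.85 W/m².

270 W/m²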